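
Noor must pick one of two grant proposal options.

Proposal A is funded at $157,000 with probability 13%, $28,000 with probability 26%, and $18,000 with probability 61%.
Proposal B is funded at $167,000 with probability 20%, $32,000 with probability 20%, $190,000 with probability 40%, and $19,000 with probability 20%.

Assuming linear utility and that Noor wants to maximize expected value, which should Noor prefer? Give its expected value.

Proposal B ($119,600)

Proposal A = 0.13 × 157000 + 0.26 × 28000 + 0.61 × 18000 = 20410 + 7280 + 10980 = 38670
Proposal B = 0.2 × 167000 + 0.2 × 32000 + 0.4 × 190000 + 0.2 × 19000 = 33400 + 6400 + 76000 + 3800 = 119600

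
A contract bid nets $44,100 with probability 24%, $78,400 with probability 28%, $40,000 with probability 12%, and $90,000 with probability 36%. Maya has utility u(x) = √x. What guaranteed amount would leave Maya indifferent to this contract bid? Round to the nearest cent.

$68,016.64

E[u] = 0.24·√44100 + 0.28·√78400 + 0.12·√40000 + 0.36·√90000 = 0.24·210 + 0.28·280 + 0.12·200 + 0.36·300 = 260.8
CE = (260.8)² = 68016.64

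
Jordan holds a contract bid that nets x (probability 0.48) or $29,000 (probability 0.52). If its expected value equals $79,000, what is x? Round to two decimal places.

x = $133,166.67

0.48·x + 0.52·29000 = 79000
0.48·x = 79000 − 15080 = 63920
x = 63920 / 0.48 = 133166.6667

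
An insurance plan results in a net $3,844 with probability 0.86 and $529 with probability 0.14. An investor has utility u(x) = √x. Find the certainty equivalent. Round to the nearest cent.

E[u] = 0.86·√3844 + 0.14·√529 = 0.86·62 + 0.14·23 = 56.54
CE = (56.54)² = 3196.7716

$3,196.77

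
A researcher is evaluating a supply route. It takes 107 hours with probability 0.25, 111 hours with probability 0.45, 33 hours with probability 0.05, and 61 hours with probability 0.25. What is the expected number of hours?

93.6 hours

EV = 0.25 × 107 + 0.45 × 111 + 0.05 × 33 + 0.25 × 61 = 26.75 + 49.95 + 1.65 + 15.25 = 93.6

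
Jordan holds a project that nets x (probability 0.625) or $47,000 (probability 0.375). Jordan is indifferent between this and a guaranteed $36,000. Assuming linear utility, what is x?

x = $29,400

0.625·x + 0.375·47000 = 36000
0.625·x = 36000 − 17625 = 18375
x = 18375 / 0.625 = 29400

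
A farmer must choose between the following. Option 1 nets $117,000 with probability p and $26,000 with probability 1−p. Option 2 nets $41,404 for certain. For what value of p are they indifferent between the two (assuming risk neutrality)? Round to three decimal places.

p = 0.169

p·117000 + (1−p)·26000 = 41404
91000p + 26000 = 41404
p = (41404 − 26000) / 91000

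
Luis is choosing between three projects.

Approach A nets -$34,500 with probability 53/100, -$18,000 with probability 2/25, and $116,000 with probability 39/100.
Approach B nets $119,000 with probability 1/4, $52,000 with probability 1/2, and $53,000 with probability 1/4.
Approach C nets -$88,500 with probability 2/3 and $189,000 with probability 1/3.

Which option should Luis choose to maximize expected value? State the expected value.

Approach A = 53/100 × (-34500) + 2/25 × (-18000) + 39/100 × 116000 = -18285 − 1440 + 45240 = 25515
Approach B = 1/4 × 119000 + 1/2 × 52000 + 1/4 × 53000 = 29750 + 26000 + 13250 = 69000
Approach C = 2/3 × (-88500) + 1/3 × 189000 = -59000 + 63000 = 4000

Approach B ($69,000)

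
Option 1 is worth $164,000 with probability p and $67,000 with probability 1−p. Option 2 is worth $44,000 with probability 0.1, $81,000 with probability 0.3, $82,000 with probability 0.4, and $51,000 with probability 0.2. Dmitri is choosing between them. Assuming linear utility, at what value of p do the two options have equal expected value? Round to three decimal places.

EV(Option 2) = 0.1 × 44000 + 0.3 × 81000 + 0.4 × 82000 + 0.2 × 51000 = 4400 + 24300 + 32800 + 10200 = 71700
p·164000 + (1−p)·67000 = 71700
97000p + 67000 = 71700
p = (71700 − 67000) / 97000

p = 0.048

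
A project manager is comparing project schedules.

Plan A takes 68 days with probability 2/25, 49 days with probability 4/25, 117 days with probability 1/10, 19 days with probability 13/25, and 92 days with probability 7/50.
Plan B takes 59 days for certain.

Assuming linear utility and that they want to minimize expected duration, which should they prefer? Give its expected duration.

Plan A (47.74 days)

Plan A = 2/25 × 68 + 4/25 × 49 + 1/10 × 117 + 13/25 × 19 + 7/50 × 92 = 5.44 + 7.84 + 11.7 + 9.88 + 12.88 = 47.74
Plan B: 59 (certain)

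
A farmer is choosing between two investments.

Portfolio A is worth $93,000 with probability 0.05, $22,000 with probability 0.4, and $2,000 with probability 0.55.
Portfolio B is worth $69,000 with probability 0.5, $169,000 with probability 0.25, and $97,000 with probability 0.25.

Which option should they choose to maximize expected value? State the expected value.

Portfolio A = 0.05 × 93000 + 0.4 × 22000 + 0.55 × 2000 = 4650 + 8800 + 1100 = 14550
Portfolio B = 0.5 × 69000 + 0.25 × 169000 + 0.25 × 97000 = 34500 + 42250 + 24250 = 101000

Portfolio B ($101,000)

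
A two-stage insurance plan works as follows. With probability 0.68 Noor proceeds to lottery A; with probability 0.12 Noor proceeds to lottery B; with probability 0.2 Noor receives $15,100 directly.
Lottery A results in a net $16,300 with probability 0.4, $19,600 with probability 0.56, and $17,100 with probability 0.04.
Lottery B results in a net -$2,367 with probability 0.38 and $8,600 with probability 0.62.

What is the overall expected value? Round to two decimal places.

$15,914.30

EV(A) = 0.4 × 16300 + 0.56 × 19600 + 0.04 × 17100 = 6520 + 10976 + 684 = 18180
EV(B) = 0.38 × (-2367) + 0.62 × 8600 = -899.46 + 5332 = 4432.54
Branch C: 15100 (certain)
Overall = 0.68 × 18180 + 0.12 × 4432.54 + 0.2 × 15100 = 12362.4 + 531.9048 + 3020 = 15914.3048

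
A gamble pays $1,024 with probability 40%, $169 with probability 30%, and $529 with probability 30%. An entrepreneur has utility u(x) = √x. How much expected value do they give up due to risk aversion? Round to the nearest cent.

E[u] = 0.4·√1024 + 0.3·√169 + 0.3·√529 = 0.4·32 + 0.3·13 + 0.3·23 = 23.6
CE = (23.6)² = 556.96
Risk premium = EV − CE = 619 − 556.96 = 62.04

$62.04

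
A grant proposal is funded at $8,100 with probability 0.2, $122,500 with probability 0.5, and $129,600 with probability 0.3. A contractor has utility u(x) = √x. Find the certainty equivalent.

$90,601

E[u] = 0.2·√8100 + 0.5·√122500 + 0.3·√129600 = 0.2·90 + 0.5·350 + 0.3·360 = 301
CE = (301)² = 90601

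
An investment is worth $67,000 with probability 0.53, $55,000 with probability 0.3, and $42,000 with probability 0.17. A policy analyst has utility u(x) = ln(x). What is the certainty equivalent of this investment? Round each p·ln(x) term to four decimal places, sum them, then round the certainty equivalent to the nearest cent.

E[u] = 0.53·ln(67000) + 0.3·ln(55000) + 0.17·ln(42000) = 5.8896 + 3.2745 + 1.8097 = 10.9738
CE = e^10.9738 ≈ 58325.81

$58,325.81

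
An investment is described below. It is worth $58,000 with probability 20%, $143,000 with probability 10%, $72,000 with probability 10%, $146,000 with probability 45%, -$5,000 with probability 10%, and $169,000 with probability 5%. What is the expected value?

EV = 0.2 × 58000 + 0.1 × 143000 + 0.1 × 72000 + 0.45 × 146000 + 0.1 × (-5000) + 0.05 × 169000 = 11600 + 14300 + 7200 + 65700 − 500 + 8450 = 106750

$106,750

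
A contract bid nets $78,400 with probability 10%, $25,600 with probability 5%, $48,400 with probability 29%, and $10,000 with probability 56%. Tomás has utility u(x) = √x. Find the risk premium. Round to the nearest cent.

$4,482.36

E[u] = 0.1·√78400 + 0.05·√25600 + 0.29·√48400 + 0.56·√10000 = 0.1·280 + 0.05·160 + 0.29·220 + 0.56·100 = 155.8
CE = (155.8)² = 24273.64
Risk premium = EV − CE = 28756 − 24273.64 = 4482.36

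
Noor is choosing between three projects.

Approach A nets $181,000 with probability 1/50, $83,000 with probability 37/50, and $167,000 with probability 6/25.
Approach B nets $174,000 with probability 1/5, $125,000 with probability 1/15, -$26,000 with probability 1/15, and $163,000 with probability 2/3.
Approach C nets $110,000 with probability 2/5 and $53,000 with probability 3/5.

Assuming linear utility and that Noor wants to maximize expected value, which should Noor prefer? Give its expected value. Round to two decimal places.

Approach A = 1/50 × 181000 + 37/50 × 83000 + 6/25 × 167000 = 3620 + 61420 + 40080 = 105120
Approach B = 1/5 × 174000 + 1/15 × 125000 + 1/15 × (-26000) + 2/3 × 163000 = 34800 + 8333.3333 − 1733.3333 + 108666.6667 = 150066.6667
Approach C = 2/5 × 110000 + 3/5 × 53000 = 44000 + 31800 = 75800

Approach B ($150,066.67)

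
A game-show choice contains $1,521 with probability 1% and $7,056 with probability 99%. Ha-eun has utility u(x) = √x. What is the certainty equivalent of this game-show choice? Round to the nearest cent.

E[u] = 0.01·√1521 + 0.99·√7056 = 0.01·39 + 0.99·84 = 83.55
CE = (83.55)² = 6980.6025

$6,980.60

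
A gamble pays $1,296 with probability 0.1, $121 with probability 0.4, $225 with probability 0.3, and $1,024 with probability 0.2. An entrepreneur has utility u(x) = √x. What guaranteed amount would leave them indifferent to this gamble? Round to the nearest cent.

E[u] = 0.1·√1296 + 0.4·√121 + 0.3·√225 + 0.2·√1024 = 0.1·36 + 0.4·11 + 0.3·15 + 0.2·32 = 18.9
CE = (18.9)² = 357.21

$357.21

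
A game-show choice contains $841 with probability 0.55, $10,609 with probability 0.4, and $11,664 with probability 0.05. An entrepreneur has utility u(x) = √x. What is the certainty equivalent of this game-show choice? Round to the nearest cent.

$3,912.50

E[u] = 0.55·√841 + 0.4·√10609 + 0.05·√11664 = 0.55·29 + 0.4·103 + 0.05·108 = 62.55
CE = (62.55)² = 3912.5025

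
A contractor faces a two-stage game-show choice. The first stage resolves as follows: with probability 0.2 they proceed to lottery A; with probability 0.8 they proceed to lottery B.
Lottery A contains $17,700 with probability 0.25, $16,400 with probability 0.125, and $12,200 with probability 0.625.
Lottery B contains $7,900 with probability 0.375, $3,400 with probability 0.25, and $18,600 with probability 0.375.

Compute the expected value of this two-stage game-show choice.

EV(A) = 0.25 × 17700 + 0.125 × 16400 + 0.625 × 12200 = 4425 + 2050 + 7625 = 14100
EV(B) = 0.375 × 7900 + 0.25 × 3400 + 0.375 × 18600 = 2962.5 + 850 + 6975 = 10787.5
Overall = 0.2 × 14100 + 0.8 × 10787.5 = 2820 + 8630 = 11450

$11,450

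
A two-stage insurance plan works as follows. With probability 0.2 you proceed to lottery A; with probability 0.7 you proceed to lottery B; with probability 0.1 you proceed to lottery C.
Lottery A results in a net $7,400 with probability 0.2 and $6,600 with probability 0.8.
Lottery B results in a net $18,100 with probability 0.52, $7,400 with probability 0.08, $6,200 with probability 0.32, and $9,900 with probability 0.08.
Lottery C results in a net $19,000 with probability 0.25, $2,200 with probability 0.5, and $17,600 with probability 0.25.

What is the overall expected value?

EV(A) = 0.2 × 7400 + 0.8 × 6600 = 1480 + 5280 = 6760
EV(B) = 0.52 × 18100 + 0.08 × 7400 + 0.32 × 6200 + 0.08 × 9900 = 9412 + 592 + 1984 + 792 = 12780
EV(C) = 0.25 × 19000 + 0.5 × 2200 + 0.25 × 17600 = 4750 + 1100 + 4400 = 10250
Overall = 0.2 × 6760 + 0.7 × 12780 + 0.1 × 10250 = 1352 + 8946 + 1025 = 11323

$11,323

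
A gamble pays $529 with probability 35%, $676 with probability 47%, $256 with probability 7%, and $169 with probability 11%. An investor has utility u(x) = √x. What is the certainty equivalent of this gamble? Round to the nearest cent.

E[u] = 0.35·√529 + 0.47·√676 + 0.07·√256 + 0.11·√169 = 0.35·23 + 0.47·26 + 0.07·16 + 0.11·13 = 22.82
CE = (22.82)² = 520.7524

$520.75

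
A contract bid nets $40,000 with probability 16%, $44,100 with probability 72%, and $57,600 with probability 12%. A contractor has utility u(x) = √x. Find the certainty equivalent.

$44,944

E[u] = 0.16·√40000 + 0.72·√44100 + 0.12·√57600 = 0.16·200 + 0.72·210 + 0.12·240 = 212
CE = (212)² = 44944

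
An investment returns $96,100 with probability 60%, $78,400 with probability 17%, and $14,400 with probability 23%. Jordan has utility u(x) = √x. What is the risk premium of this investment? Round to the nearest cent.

$6,074.56

E[u] = 0.6·√96100 + 0.17·√78400 + 0.23·√14400 = 0.6·310 + 0.17·280 + 0.23·120 = 261.2
CE = (261.2)² = 68225.44
Risk premium = EV − CE = 74300 − 68225.44 = 6074.56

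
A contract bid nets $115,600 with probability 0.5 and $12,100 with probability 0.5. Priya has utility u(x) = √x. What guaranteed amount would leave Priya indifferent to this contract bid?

$50,625

E[u] = 0.5·√115600 + 0.5·√12100 = 0.5·340 + 0.5·110 = 225
CE = (225)² = 50625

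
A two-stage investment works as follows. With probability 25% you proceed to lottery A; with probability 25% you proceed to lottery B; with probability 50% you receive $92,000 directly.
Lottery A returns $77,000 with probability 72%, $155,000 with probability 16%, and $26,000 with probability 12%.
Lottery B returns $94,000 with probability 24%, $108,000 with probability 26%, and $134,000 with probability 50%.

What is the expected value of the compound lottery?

$96,250

EV(A) = 0.72 × 77000 + 0.16 × 155000 + 0.12 × 26000 = 55440 + 24800 + 3120 = 83360
EV(B) = 0.24 × 94000 + 0.26 × 108000 + 0.5 × 134000 = 22560 + 28080 + 67000 = 117640
Branch C: 92000 (certain)
Overall = 0.25 × 83360 + 0.25 × 117640 + 0.5 × 92000 = 20840 + 29410 + 46000 = 96250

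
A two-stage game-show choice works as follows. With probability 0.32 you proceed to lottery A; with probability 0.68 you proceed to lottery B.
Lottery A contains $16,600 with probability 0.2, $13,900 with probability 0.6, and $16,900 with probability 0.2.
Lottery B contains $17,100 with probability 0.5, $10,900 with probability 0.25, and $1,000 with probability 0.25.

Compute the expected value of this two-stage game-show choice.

EV(A) = 0.2 × 16600 + 0.6 × 13900 + 0.2 × 16900 = 3320 + 8340 + 3380 = 15040
EV(B) = 0.5 × 17100 + 0.25 × 10900 + 0.25 × 1000 = 8550 + 2725 + 250 = 11525
Overall = 0.32 × 15040 + 0.68 × 11525 = 4812.8 + 7837 = 12649.8

$12,649.80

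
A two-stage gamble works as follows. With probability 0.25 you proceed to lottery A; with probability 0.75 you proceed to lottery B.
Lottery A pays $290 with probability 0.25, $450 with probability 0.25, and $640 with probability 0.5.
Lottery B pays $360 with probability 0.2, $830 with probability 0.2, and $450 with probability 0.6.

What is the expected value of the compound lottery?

$507.25

EV(A) = 0.25 × 290 + 0.25 × 450 + 0.5 × 640 = 72.5 + 112.5 + 320 = 505
EV(B) = 0.2 × 360 + 0.2 × 830 + 0.6 × 450 = 72 + 166 + 270 = 508
Overall = 0.25 × 505 + 0.75 × 508 = 126.25 + 381 = 507.25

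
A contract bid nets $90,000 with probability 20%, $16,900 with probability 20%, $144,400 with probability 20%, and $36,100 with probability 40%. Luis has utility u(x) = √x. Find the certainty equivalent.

$56,644

E[u] = 0.2·√90000 + 0.2·√16900 + 0.2·√144400 + 0.4·√36100 = 0.2·300 + 0.2·130 + 0.2·380 + 0.4·190 = 238
CE = (238)² = 56644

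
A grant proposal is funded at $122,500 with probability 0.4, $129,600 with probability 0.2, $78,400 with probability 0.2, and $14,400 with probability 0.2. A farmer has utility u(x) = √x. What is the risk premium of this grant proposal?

$8,216

E[u] = 0.4·√122500 + 0.2·√129600 + 0.2·√78400 + 0.2·√14400 = 0.4·350 + 0.2·360 + 0.2·280 + 0.2·120 = 292
CE = (292)² = 85264
Risk premium = EV − CE = 93480 − 85264 = 8216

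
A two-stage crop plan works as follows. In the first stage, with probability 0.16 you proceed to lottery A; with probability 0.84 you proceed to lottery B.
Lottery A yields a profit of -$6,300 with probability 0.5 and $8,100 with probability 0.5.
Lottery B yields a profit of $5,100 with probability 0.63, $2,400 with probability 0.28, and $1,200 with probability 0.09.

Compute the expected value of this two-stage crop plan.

$3,498.12

EV(A) = 0.5 × (-6300) + 0.5 × 8100 = -3150 + 4050 = 900
EV(B) = 0.63 × 5100 + 0.28 × 2400 + 0.09 × 1200 = 3213 + 672 + 108 = 3993
Overall = 0.16 × 900 + 0.84 × 3993 = 144 + 3354.12 = 3498.12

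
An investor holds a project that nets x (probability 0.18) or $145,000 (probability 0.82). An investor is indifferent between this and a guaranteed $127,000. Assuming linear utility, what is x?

0.18·x + 0.82·145000 = 127000
0.18·x = 127000 − 118900 = 8100
x = 8100 / 0.18 = 45000

x = $45,000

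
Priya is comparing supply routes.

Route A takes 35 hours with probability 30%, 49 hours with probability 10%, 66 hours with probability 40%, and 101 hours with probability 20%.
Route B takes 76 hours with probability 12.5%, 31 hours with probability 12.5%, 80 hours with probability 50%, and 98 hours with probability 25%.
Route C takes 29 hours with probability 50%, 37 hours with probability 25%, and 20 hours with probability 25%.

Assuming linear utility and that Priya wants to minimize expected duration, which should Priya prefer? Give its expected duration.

Route A = 0.3 × 35 + 0.1 × 49 + 0.4 × 66 + 0.2 × 101 = 10.5 + 4.9 + 26.4 + 20.2 = 62
Route B = 0.125 × 76 + 0.125 × 31 + 0.5 × 80 + 0.25 × 98 = 9.5 + 3.875 + 40 + 24.5 = 77.875
Route C = 0.5 × 29 + 0.25 × 37 + 0.25 × 20 = 14.5 + 9.25 + 5 = 28.75

Route C (28.75 hours)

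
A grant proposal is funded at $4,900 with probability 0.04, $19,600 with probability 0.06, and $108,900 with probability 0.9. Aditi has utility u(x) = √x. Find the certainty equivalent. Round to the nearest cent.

$94,987.24

E[u] = 0.04·√4900 + 0.06·√19600 + 0.9·√108900 = 0.04·70 + 0.06·140 + 0.9·330 = 308.2
CE = (308.2)² = 94987.24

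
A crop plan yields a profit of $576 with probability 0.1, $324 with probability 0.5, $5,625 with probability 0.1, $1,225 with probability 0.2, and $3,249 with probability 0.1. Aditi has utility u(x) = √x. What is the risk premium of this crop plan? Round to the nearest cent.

$353.44

E[u] = 0.1·√576 + 0.5·√324 + 0.1·√5625 + 0.2·√1225 + 0.1·√3249 = 0.1·24 + 0.5·18 + 0.1·75 + 0.2·35 + 0.1·57 = 31.6
CE = (31.6)² = 998.56
Risk premium = EV − CE = 1352 − 998.56 = 353.44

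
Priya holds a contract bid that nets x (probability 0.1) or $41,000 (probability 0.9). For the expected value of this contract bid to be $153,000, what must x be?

0.1·x + 0.9·41000 = 153000
0.1·x = 153000 − 36900 = 116100
x = 116100 / 0.1 = 1161000

x = $1,161,000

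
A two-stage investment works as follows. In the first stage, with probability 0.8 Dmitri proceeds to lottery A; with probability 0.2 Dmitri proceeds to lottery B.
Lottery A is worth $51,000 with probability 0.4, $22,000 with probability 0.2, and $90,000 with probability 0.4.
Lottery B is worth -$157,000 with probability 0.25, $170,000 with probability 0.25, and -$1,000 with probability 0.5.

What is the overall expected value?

$49,190

EV(A) = 0.4 × 51000 + 0.2 × 22000 + 0.4 × 90000 = 20400 + 4400 + 36000 = 60800
EV(B) = 0.25 × (-157000) + 0.25 × 170000 + 0.5 × (-1000) = -39250 + 42500 − 500 = 2750
Overall = 0.8 × 60800 + 0.2 × 2750 = 48640 + 550 = 49190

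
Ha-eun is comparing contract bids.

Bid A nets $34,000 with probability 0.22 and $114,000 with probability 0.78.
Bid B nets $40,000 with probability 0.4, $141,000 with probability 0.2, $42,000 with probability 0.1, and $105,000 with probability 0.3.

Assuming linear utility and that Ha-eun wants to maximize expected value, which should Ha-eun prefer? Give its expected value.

Bid A = 0.22 × 34000 + 0.78 × 114000 = 7480 + 88920 = 96400
Bid B = 0.4 × 40000 + 0.2 × 141000 + 0.1 × 42000 + 0.3 × 105000 = 16000 + 28200 + 4200 + 31500 = 79900

Bid A ($96,400)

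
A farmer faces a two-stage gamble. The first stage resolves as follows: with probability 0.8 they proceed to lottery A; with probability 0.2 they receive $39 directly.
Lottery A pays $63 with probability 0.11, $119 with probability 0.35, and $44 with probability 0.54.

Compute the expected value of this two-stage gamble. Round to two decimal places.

$65.67

EV(A) = 0.11 × 63 + 0.35 × 119 + 0.54 × 44 = 6.93 + 41.65 + 23.76 = 72.34
Branch B: 39 (certain)
Overall = 0.8 × 72.34 + 0.2 × 39 = 57.872 + 7.8 = 65.672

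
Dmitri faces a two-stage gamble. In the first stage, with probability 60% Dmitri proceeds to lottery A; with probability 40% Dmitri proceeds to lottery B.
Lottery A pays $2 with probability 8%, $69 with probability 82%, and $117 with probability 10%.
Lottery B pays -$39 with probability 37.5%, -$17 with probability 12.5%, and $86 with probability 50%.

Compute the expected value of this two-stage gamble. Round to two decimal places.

EV(A) = 0.08 × 2 + 0.82 × 69 + 0.1 × 117 = 0.16 + 56.58 + 11.7 = 68.44
EV(B) = 0.375 × (-39) + 0.125 × (-17) + 0.5 × 86 = -14.625 − 2.125 + 43 = 26.25
Overall = 0.6 × 68.44 + 0.4 × 26.25 = 41.064 + 10.5 = 51.564

$51.56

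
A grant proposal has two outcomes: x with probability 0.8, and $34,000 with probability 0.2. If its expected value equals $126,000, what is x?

x = $149,000

0.8·x + 0.2·34000 = 126000
0.8·x = 126000 − 6800 = 119200
x = 119200 / 0.8 = 149000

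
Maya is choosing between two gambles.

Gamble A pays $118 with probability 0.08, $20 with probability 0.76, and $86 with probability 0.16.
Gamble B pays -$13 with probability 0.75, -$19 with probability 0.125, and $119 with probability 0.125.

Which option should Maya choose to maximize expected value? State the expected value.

Gamble A ($38.40)

Gamble A = 0.08 × 118 + 0.76 × 20 + 0.16 × 86 = 9.44 + 15.2 + 13.76 = 38.4
Gamble B = 0.75 × (-13) + 0.125 × (-19) + 0.125 × 119 = -9.75 − 2.375 + 14.875 = 2.75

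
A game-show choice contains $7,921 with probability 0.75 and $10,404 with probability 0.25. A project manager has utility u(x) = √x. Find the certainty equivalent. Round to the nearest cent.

$8,510.06

E[u] = 0.75·√7921 + 0.25·√10404 = 0.75·89 + 0.25·102 = 92.25
CE = (92.25)² = 8510.0625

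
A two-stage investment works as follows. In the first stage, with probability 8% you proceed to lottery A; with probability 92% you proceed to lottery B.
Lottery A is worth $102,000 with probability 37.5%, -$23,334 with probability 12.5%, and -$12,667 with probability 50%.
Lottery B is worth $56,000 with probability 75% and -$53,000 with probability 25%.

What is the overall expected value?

EV(A) = 0.375 × 102000 + 0.125 × (-23334) + 0.5 × (-12667) = 38250 − 2916.75 − 6333.5 = 28999.75
EV(B) = 0.75 × 56000 + 0.25 × (-53000) = 42000 − 13250 = 28750
Overall = 0.08 × 28999.75 + 0.92 × 28750 = 2319.98 + 26450 = 28769.98

$28,769.98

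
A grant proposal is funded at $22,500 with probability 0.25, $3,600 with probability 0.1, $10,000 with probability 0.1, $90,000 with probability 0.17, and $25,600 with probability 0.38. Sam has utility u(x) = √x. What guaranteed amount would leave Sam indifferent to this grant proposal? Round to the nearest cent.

$27,324.09

E[u] = 0.25·√22500 + 0.1·√3600 + 0.1·√10000 + 0.17·√90000 + 0.38·√25600 = 0.25·150 + 0.1·60 + 0.1·100 + 0.17·300 + 0.38·160 = 165.3
CE = (165.3)² = 27324.09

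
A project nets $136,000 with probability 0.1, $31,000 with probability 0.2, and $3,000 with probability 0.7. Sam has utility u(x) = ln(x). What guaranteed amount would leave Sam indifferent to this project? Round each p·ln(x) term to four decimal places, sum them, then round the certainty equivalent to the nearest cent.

$7,007.95

E[u] = 0.1·ln(136000) + 0.2·ln(31000) + 0.7·ln(3000) = 1.1820 + 2.0683 + 5.6045 = 8.8548
CE = e^8.8548 ≈ 7007.95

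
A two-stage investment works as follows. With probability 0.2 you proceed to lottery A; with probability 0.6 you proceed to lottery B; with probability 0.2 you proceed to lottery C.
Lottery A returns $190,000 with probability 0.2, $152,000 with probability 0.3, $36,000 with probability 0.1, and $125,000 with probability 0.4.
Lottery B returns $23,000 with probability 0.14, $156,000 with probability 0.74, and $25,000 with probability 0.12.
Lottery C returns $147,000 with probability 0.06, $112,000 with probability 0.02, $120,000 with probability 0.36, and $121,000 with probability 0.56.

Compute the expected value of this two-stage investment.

$124,840

EV(A) = 0.2 × 190000 + 0.3 × 152000 + 0.1 × 36000 + 0.4 × 125000 = 38000 + 45600 + 3600 + 50000 = 137200
EV(B) = 0.14 × 23000 + 0.74 × 156000 + 0.12 × 25000 = 3220 + 115440 + 3000 = 121660
EV(C) = 0.06 × 147000 + 0.02 × 112000 + 0.36 × 120000 + 0.56 × 121000 = 8820 + 2240 + 43200 + 67760 = 122020
Overall = 0.2 × 137200 + 0.6 × 121660 + 0.2 × 122020 = 27440 + 72996 + 24404 = 124840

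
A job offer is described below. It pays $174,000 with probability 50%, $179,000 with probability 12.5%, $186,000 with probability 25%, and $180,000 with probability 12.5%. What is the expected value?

EV = 0.5 × 174000 + 0.125 × 179000 + 0.25 × 186000 + 0.125 × 180000 = 87000 + 22375 + 46500 + 22500 = 178375

$178,375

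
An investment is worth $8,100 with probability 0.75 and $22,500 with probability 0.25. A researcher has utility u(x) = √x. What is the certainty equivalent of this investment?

$11,025

E[u] = 0.75·√8100 + 0.25·√22500 = 0.75·90 + 0.25·150 = 105
CE = (105)² = 11025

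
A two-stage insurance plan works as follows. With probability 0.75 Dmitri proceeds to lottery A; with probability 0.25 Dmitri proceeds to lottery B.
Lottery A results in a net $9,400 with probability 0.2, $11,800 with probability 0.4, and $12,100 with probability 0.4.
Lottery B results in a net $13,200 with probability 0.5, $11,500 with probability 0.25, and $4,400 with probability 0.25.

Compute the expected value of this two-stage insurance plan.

EV(A) = 0.2 × 9400 + 0.4 × 11800 + 0.4 × 12100 = 1880 + 4720 + 4840 = 11440
EV(B) = 0.5 × 13200 + 0.25 × 11500 + 0.25 × 4400 = 6600 + 2875 + 1100 = 10575
Overall = 0.75 × 11440 + 0.25 × 10575 = 8580 + 2643.75 = 11223.75

$11,223.75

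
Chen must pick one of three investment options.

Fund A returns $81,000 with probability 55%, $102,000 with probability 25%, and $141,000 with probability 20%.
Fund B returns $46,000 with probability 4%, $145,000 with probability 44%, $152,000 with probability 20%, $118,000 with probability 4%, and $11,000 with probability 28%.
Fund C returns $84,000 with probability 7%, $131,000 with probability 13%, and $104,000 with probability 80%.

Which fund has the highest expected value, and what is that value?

Fund A = 0.55 × 81000 + 0.25 × 102000 + 0.2 × 141000 = 44550 + 25500 + 28200 = 98250
Fund B = 0.04 × 46000 + 0.44 × 145000 + 0.2 × 152000 + 0.04 × 118000 + 0.28 × 11000 = 1840 + 63800 + 30400 + 4720 + 3080 = 103840
Fund C = 0.07 × 84000 + 0.13 × 131000 + 0.8 × 104000 = 5880 + 17030 + 83200 = 106110

Fund C ($106,110)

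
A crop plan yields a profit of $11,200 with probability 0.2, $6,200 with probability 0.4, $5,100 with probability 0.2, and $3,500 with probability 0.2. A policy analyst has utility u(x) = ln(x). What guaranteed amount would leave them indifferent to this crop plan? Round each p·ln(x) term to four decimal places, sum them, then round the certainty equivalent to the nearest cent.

$5,985.53

E[u] = 0.2·ln(11200) + 0.4·ln(6200) + 0.2·ln(5100) + 0.2·ln(3500) = 1.8647 + 3.4929 + 1.7074 + 1.6321 = 8.6971
CE = e^8.6971 ≈ 5985.53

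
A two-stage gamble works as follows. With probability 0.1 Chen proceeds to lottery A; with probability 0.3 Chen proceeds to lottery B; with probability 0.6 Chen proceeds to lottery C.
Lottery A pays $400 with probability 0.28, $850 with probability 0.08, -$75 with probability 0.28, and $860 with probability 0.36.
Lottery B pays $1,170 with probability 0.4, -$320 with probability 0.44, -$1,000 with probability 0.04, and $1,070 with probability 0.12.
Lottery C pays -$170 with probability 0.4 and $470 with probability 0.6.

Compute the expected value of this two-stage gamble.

$299.94

EV(A) = 0.28 × 400 + 0.08 × 850 + 0.28 × (-75) + 0.36 × 860 = 112 + 68 − 21 + 309.6 = 468.6
EV(B) = 0.4 × 1170 + 0.44 × (-320) + 0.04 × (-1000) + 0.12 × 1070 = 468 − 140.8 − 40 + 128.4 = 415.6
EV(C) = 0.4 × (-170) + 0.6 × 470 = -68 + 282 = 214
Overall = 0.1 × 468.6 + 0.3 × 415.6 + 0.6 × 214 = 46.86 + 124.68 + 128.4 = 299.94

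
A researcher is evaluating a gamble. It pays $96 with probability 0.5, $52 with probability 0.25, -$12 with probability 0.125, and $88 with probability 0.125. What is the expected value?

$70.50

EV = 0.5 × 96 + 0.25 × 52 + 0.125 × (-12) + 0.125 × 88 = 48 + 13 − 1.5 + 11 = 70.5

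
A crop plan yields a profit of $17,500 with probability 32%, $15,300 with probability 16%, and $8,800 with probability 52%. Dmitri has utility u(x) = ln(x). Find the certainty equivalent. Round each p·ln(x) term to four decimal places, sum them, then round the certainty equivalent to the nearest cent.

E[u] = 0.32·ln(17500) + 0.16·ln(15300) + 0.52·ln(8800) = 3.1264 + 1.5417 + 4.7229 = 9.3910
CE = e^9.3910 ≈ 11980.07

$11,980.07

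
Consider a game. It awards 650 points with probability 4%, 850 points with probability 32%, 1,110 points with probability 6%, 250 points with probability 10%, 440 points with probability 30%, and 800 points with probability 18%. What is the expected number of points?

EV = 0.04 × 650 + 0.32 × 850 + 0.06 × 1110 + 0.1 × 250 + 0.3 × 440 + 0.18 × 800 = 26 + 272 + 66.6 + 25 + 132 + 144 = 665.6

665.6 points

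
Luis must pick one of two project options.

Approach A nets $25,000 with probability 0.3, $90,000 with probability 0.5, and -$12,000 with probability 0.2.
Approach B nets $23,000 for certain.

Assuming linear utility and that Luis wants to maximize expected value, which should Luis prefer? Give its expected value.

Approach A = 0.3 × 25000 + 0.5 × 90000 + 0.2 × (-12000) = 7500 + 45000 − 2400 = 50100
Approach B: 23000 (certain)

Approach A ($50,100)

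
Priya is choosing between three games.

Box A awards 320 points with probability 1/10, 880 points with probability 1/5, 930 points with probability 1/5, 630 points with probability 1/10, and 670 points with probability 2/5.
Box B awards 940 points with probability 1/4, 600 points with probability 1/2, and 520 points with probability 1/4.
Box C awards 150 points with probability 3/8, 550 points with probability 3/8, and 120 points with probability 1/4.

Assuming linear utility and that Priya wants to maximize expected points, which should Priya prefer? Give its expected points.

Box A (725 points)

Box A = 1/10 × 320 + 1/5 × 880 + 1/5 × 930 + 1/10 × 630 + 2/5 × 670 = 32 + 176 + 186 + 63 + 268 = 725
Box B = 1/4 × 940 + 1/2 × 600 + 1/4 × 520 = 235 + 300 + 130 = 665
Box C = 3/8 × 150 + 3/8 × 550 + 1/4 × 120 = 56.25 + 206.25 + 30 = 292.5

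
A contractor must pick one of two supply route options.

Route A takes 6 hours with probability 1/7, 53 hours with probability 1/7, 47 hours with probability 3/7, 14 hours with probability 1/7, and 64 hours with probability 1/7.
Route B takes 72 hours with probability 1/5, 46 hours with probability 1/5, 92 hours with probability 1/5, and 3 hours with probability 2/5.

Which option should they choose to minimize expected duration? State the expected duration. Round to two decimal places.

Route A (39.71 hours)

Route A = 1/7 × 6 + 1/7 × 53 + 3/7 × 47 + 1/7 × 14 + 1/7 × 64 = 0.8571 + 7.5714 + 20.1429 + 2 + 9.1429 = 39.7143
Route B = 1/5 × 72 + 1/5 × 46 + 1/5 × 92 + 2/5 × 3 = 14.4 + 9.2 + 18.4 + 1.2 = 43.2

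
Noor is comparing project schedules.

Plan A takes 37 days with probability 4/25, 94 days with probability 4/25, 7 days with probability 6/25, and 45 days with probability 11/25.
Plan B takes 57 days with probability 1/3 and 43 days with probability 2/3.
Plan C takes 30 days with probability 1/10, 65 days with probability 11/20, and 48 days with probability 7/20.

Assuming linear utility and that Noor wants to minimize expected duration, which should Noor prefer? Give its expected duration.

Plan A = 4/25 × 37 + 4/25 × 94 + 6/25 × 7 + 11/25 × 45 = 5.92 + 15.04 + 1.68 + 19.8 = 42.44
Plan B = 1/3 × 57 + 2/3 × 43 = 19 + 28.6667 = 47.6667
Plan C = 1/10 × 30 + 11/20 × 65 + 7/20 × 48 = 3 + 35.75 + 16.8 = 55.55

Plan A (42.44 days)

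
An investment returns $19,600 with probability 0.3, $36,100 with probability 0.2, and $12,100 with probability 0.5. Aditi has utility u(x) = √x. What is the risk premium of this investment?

$925

E[u] = 0.3·√19600 + 0.2·√36100 + 0.5·√12100 = 0.3·140 + 0.2·190 + 0.5·110 = 135
CE = (135)² = 18225
Risk premium = EV − CE = 19150 − 18225 = 925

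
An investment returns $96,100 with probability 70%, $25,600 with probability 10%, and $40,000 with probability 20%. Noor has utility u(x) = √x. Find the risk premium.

E[u] = 0.7·√96100 + 0.1·√25600 + 0.2·√40000 = 0.7·310 + 0.1·160 + 0.2·200 = 273
CE = (273)² = 74529
Risk premium = EV − CE = 77830 − 74529 = 3301

$3,301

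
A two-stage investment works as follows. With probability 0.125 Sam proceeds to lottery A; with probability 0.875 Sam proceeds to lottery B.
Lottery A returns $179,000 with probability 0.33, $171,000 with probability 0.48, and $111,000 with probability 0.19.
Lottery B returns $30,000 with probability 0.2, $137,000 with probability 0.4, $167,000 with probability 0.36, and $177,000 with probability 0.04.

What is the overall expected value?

EV(A) = 0.33 × 179000 + 0.48 × 171000 + 0.19 × 111000 = 59070 + 82080 + 21090 = 162240
EV(B) = 0.2 × 30000 + 0.4 × 137000 + 0.36 × 167000 + 0.04 × 177000 = 6000 + 54800 + 60120 + 7080 = 128000
Overall = 0.125 × 162240 + 0.875 × 128000 = 20280 + 112000 = 132280

$132,280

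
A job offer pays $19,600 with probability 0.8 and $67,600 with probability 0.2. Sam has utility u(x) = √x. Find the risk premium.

$2,304

E[u] = 0.8·√19600 + 0.2·√67600 = 0.8·140 + 0.2·260 = 164
CE = (164)² = 26896
Risk premium = EV − CE = 29200 − 26896 = 2304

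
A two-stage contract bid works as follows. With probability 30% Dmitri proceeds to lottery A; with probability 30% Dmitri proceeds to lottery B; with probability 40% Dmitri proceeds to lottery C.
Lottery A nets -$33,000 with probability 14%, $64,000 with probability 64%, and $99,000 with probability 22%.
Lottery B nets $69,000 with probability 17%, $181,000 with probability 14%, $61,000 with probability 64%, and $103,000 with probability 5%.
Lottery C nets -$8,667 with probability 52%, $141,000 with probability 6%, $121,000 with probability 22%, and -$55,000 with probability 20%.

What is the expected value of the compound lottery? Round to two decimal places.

EV(A) = 0.14 × (-33000) + 0.64 × 64000 + 0.22 × 99000 = -4620 + 40960 + 21780 = 58120
EV(B) = 0.17 × 69000 + 0.14 × 181000 + 0.64 × 61000 + 0.05 × 103000 = 11730 + 25340 + 39040 + 5150 = 81260
EV(C) = 0.52 × (-8667) + 0.06 × 141000 + 0.22 × 121000 + 0.2 × (-55000) = -4506.84 + 8460 + 26620 − 11000 = 19573.16
Overall = 0.3 × 58120 + 0.3 × 81260 + 0.4 × 19573.16 = 17436 + 24378 + 7829.264 = 49643.264

$49,643.26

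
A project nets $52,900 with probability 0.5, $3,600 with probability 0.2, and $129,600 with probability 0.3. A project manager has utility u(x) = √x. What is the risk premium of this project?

$10,825

E[u] = 0.5·√52900 + 0.2·√3600 + 0.3·√129600 = 0.5·230 + 0.2·60 + 0.3·360 = 235
CE = (235)² = 55225
Risk premium = EV − CE = 66050 − 55225 = 10825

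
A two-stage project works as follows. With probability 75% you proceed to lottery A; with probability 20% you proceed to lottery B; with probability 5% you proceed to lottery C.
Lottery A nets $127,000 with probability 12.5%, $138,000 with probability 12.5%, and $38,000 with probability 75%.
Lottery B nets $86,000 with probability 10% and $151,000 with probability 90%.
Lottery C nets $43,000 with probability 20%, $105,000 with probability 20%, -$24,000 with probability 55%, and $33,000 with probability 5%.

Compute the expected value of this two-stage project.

EV(A) = 0.125 × 127000 + 0.125 × 138000 + 0.75 × 38000 = 15875 + 17250 + 28500 = 61625
EV(B) = 0.1 × 86000 + 0.9 × 151000 = 8600 + 135900 = 144500
EV(C) = 0.2 × 43000 + 0.2 × 105000 + 0.55 × (-24000) + 0.05 × 33000 = 8600 + 21000 − 13200 + 1650 = 18050
Overall = 0.75 × 61625 + 0.2 × 144500 + 0.05 × 18050 = 46218.75 + 28900 + 902.5 = 76021.25

$76,021.25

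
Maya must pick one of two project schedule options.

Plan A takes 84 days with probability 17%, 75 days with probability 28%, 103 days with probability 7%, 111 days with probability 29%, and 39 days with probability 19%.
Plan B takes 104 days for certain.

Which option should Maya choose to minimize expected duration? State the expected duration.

Plan A = 0.17 × 84 + 0.28 × 75 + 0.07 × 103 + 0.29 × 111 + 0.19 × 39 = 14.28 + 21 + 7.21 + 32.19 + 7.41 = 82.09
Plan B: 104 (certain)

Plan A (82.09 days)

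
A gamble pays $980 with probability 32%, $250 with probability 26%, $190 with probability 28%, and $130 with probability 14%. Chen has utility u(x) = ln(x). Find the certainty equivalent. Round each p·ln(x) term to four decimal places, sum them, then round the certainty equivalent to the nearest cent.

$327.11

E[u] = 0.32·ln(980) + 0.26·ln(250) + 0.28·ln(190) + 0.14·ln(130) = 2.2040 + 1.4356 + 1.4692 + 0.6815 = 5.7903
CE = e^5.7903 ≈ 327.11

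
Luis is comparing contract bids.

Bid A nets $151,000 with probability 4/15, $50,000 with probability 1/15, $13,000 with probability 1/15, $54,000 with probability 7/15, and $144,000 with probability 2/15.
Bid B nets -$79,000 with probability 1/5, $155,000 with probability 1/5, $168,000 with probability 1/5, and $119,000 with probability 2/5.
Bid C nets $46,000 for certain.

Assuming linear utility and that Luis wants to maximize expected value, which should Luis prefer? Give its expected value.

Bid B ($96,400)

Bid A = 4/15 × 151000 + 1/15 × 50000 + 1/15 × 13000 + 7/15 × 54000 + 2/15 × 144000 = 40266.6667 + 3333.3333 + 866.6667 + 25200 + 19200 = 88866.6667
Bid B = 1/5 × (-79000) + 1/5 × 155000 + 1/5 × 168000 + 2/5 × 119000 = -15800 + 31000 + 33600 + 47600 = 96400
Bid C: 46000 (certain)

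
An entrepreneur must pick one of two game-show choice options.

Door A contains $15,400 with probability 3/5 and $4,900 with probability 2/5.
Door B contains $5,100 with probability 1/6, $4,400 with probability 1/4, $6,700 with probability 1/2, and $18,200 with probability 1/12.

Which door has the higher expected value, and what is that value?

Door A ($11,200)

Door A = 3/5 × 15400 + 2/5 × 4900 = 9240 + 1960 = 11200
Door B = 1/6 × 5100 + 1/4 × 4400 + 1/2 × 6700 + 1/12 × 18200 = 850 + 1100 + 3350 + 1516.6667 = 6816.6667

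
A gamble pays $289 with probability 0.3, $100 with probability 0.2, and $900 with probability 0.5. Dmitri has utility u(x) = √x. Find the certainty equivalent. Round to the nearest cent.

$488.41

E[u] = 0.3·√289 + 0.2·√100 + 0.5·√900 = 0.3·17 + 0.2·10 + 0.5·30 = 22.1
CE = (22.1)² = 488.41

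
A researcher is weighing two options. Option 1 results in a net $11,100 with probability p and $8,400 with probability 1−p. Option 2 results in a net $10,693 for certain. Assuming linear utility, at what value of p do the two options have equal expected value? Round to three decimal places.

p·11100 + (1−p)·8400 = 10693
2700p + 8400 = 10693
p = (10693 − 8400) / 2700

p = 0.849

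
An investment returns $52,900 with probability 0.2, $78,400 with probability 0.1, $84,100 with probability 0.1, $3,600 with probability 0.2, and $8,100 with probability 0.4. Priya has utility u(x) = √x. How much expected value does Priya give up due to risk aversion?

$7,989

E[u] = 0.2·√52900 + 0.1·√78400 + 0.1·√84100 + 0.2·√3600 + 0.4·√8100 = 0.2·230 + 0.1·280 + 0.1·290 + 0.2·60 + 0.4·90 = 151
CE = (151)² = 22801
Risk premium = EV − CE = 30790 − 22801 = 7989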